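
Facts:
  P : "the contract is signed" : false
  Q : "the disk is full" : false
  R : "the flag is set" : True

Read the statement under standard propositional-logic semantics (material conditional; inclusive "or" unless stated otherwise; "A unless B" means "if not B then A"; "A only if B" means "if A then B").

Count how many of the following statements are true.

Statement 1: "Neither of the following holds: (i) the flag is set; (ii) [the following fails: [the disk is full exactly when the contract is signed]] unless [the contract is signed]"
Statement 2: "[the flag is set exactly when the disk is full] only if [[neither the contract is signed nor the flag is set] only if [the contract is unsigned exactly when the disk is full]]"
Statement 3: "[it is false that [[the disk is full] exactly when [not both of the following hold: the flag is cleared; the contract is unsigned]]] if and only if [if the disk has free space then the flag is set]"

Statement 1: Formalization: R nor (~(Q <-> P) | P)

Q <-> P = F <-> F = T
~(Q <-> P) = ~T = F
~(Q <-> P) | P = F | F = F
R nor (~(Q <-> P) | P) = T nor F = F
Hence Statement 1 is false.

Statement 2: In symbols: (R <-> Q) -> ((P nor R) -> (~P <-> Q))

R <-> Q = T <-> F = F
P nor R = F nor T = F
~P = ~F = T
~P <-> Q = T <-> F = F
(P nor R) -> (~P <-> Q) = F -> F = T
(R <-> Q) -> ((P nor R) -> (~P <-> Q)) = F -> T = T
So Statement 2 is true.

Statement 3: This is ~(Q <-> (~R nand ~P)) <-> (~Q -> R).

~R = ~T = F
~P = ~F = T
~R nand ~P = F nand T = T
Q <-> (~R nand ~P) = F <-> T = F
~(Q <-> (~R nand ~P)) = ~F = T
~Q = ~F = T
~Q -> R = T -> T = T
~(Q <-> (~R nand ~P)) <-> (~Q -> R) = T <-> T = T
Hence Statement 3 is true.

Count: 2.

2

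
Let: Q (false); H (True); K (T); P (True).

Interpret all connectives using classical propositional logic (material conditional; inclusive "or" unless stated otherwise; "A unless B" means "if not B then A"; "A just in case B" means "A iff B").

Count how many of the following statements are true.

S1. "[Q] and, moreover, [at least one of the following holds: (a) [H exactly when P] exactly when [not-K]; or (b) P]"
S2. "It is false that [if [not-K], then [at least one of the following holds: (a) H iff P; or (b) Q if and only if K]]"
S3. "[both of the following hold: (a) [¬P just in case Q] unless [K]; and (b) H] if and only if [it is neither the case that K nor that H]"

S1: Formalization: Q and (((H iff P) iff not K) or P)

H iff P = True iff True = True
not K = not True = False
(H iff P) iff not K = True iff False = False
((H iff P) iff not K) or P = False or True = True
Q and (((H iff P) iff not K) or P) = False and True = False
Thus S1 is false.

S2: This is not (not K -> ((H iff P) or (Q iff K))).

not K = not True = False
H iff P = True iff True = True
Q iff K = False iff True = False
(H iff P) or (Q iff K) = True or False = True
not K -> ((H iff P) or (Q iff K)) = False -> True = True
not (not K -> ((H iff P) or (Q iff K))) = not True = False
Thus S2 is false.

S3: This is (((not P iff Q) or K) and H) iff (K nor H).

not P = not True = False
not P iff Q = False iff False = True
(not P iff Q) or K = True or True = True
((not P iff Q) or K) and H = True and True = True
K nor H = True nor True = False
(((not P iff Q) or K) and H) iff (K nor H) = True iff False = False
Thus S3 is false.

0 of the 3 statements are true (none).

0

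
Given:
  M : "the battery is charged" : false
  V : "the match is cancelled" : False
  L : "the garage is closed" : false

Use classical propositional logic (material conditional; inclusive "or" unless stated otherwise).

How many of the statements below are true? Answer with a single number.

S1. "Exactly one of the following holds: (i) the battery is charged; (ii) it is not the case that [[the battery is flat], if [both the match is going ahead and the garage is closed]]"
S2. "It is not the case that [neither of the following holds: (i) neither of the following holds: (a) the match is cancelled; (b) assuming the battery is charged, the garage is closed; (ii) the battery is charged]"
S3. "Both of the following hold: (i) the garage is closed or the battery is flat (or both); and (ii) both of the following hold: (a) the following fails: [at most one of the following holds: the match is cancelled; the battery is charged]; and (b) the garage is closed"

0

S1: Parsed as M ⊕ ¬((¬V ∧ L) → ¬M)

¬V = ¬F = T
¬V ∧ L = T ∧ F = F
¬M = ¬F = T
(¬V ∧ L) → ¬M = F → T = T
¬((¬V ∧ L) → ¬M) = ¬T = F
M ⊕ ¬((¬V ∧ L) → ¬M) = F ⊕ F = F
So S1 is false.

S2: This is ¬((V ↓ (M → L)) ↓ M).

M → L = F → F = T
V ↓ (M → L) = F ↓ T = F
(V ↓ (M → L)) ↓ M = F ↓ F = T
¬((V ↓ (M → L)) ↓ M) = ¬T = F
Thus S2 is false.

S3: Formalization: (L ∨ ¬M) ∧ (¬(V ↑ M) ∧ L)

¬M = ¬F = T
L ∨ ¬M = F ∨ T = T
V ↑ M = F ↑ F = T
¬(V ↑ M) = ¬T = F
¬(V ↑ M) ∧ L = F ∧ F = F
(L ∨ ¬M) ∧ (¬(V ↑ M) ∧ L) = T ∧ F = F
Hence S3 is false.

0 of the 3 statements are true (none).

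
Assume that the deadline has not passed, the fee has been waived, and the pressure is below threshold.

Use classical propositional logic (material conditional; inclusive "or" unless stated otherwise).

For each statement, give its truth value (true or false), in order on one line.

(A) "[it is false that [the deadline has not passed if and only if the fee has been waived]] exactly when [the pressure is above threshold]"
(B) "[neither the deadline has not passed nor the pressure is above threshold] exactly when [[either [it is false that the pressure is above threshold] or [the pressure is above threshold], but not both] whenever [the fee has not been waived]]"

Let P = "the deadline has passed" (F), Q = "the fee has been waived" (T), R = "the pressure is above threshold" (F).

(A): Parsed as ¬(¬P ↔ Q) ↔ R

¬P = ¬F = T
¬P ↔ Q = T ↔ T = T
¬(¬P ↔ Q) = ¬T = F
¬(¬P ↔ Q) ↔ R = F ↔ F = T
Hence (A) is true.

(B): Parsed as (¬P ↓ R) ↔ (¬Q → (¬R ⊕ R))

¬P = ¬F = T
¬P ↓ R = T ↓ F = F
¬Q = ¬T = F
¬R = ¬F = T
¬R ⊕ R = T ⊕ F = T
¬Q → (¬R ⊕ R) = F → T = T
(¬P ↓ R) ↔ (¬Q → (¬R ⊕ R)) = F ↔ T = F
Thus (B) is false.

(A) T / (B) F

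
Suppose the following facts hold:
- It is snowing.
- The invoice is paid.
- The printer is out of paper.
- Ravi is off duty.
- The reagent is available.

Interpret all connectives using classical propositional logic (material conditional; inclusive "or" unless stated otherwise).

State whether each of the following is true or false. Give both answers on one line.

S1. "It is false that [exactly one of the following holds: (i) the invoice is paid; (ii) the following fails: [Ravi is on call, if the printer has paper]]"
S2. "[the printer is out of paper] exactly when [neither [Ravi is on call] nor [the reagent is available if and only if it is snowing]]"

S1 F; S2 F

Let D = "the invoice is paid" (T), Q = "the printer has paper" (F), V = "Ravi is on call" (F), L = "the reagent is available" (T), U = "it is snowing" (T).

S1: This is ~(D xor ~(Q -> V)).

Q -> V = F -> F = T
~(Q -> V) = ~T = F
D xor ~(Q -> V) = T xor F = T
~(D xor ~(Q -> V)) = ~T = F
Hence S1 is false.

S2: Parsed as ~Q <-> (V nor (L <-> U))

~Q = ~F = T
L <-> U = T <-> T = T
V nor (L <-> U) = F nor T = F
~Q <-> (V nor (L <-> U)) = T <-> F = F
So S2 is false.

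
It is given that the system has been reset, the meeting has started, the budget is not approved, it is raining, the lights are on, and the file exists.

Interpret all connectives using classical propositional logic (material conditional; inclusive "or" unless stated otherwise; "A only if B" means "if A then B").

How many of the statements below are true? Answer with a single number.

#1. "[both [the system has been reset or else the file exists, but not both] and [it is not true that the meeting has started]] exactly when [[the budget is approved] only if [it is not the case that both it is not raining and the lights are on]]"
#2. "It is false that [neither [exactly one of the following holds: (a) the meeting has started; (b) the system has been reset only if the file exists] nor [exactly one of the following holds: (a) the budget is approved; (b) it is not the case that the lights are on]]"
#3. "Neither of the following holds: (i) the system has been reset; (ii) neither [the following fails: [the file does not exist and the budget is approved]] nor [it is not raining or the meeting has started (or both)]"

0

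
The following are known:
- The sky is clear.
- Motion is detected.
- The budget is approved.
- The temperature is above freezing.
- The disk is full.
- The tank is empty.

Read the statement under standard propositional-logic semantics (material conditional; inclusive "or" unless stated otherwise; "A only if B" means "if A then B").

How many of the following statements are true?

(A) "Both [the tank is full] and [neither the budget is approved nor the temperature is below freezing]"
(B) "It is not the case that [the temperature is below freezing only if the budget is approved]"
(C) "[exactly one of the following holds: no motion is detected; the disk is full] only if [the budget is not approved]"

Let W = "the tank is full" (F), L = "the budget is approved" (T), D = "the temperature is below freezing" (F), V = "motion is detected" (T), H = "the disk is full" (T).

(A): This is W & (L nor D).

L nor D = T nor F = F
W & (L nor D) = F & F = F
Thus (A) is false.

(B): In symbols: ~(D -> L)

D -> L = F -> T = T
~(D -> L) = ~T = F
Hence (B) is false.

(C): This is (~V xor H) -> ~L.

~V = ~T = F
~V xor H = F xor T = T
~L = ~T = F
(~V xor H) -> ~L = T -> F = F
Hence (C) is false.

Count: 0.

0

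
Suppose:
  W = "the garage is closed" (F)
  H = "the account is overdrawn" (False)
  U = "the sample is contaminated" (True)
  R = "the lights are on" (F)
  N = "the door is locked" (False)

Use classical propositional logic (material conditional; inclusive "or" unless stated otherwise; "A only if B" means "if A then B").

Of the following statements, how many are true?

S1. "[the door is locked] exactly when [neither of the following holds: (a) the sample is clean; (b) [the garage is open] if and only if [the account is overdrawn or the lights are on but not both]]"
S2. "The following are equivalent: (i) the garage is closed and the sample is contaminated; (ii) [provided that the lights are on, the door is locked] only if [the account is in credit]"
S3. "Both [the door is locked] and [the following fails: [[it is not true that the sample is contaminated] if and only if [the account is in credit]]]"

S1: This is N <-> (~U nor (~W <-> (H xor R))).

~U = ~T = F
~W = ~F = T
H xor R = F xor F = F
~W <-> (H xor R) = T <-> F = F
~U nor (~W <-> (H xor R)) = F nor F = T
N <-> (~U nor (~W <-> (H xor R))) = F <-> T = F
Thus S1 is false.

S2: Formalization: (W & U) <-> ((R -> N) -> ~H)

W & U = F & T = F
R -> N = F -> F = T
~H = ~F = T
(R -> N) -> ~H = T -> T = T
(W & U) <-> ((R -> N) -> ~H) = F <-> T = F
Thus S2 is false.

S3: Formalization: N & ~(~U <-> ~H)

~U = ~T = F
~H = ~F = T
~U <-> ~H = F <-> T = F
~(~U <-> ~H) = ~F = T
N & ~(~U <-> ~H) = F & T = F
Hence S3 is false.

0 of the 3 statements are true (none).

0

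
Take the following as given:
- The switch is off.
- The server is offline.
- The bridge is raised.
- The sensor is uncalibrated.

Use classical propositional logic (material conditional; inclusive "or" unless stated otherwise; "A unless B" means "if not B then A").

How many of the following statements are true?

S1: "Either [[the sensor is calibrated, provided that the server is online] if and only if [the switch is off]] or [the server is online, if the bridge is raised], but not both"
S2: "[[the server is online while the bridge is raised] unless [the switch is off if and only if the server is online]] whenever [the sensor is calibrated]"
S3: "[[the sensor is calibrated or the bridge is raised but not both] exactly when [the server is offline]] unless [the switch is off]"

Let Q = "the server is online" (F), S = "the sensor is calibrated" (F), P = "the switch is on" (F), R = "the bridge is raised" (T).

S1: This is ((Q → S) ↔ ¬P) ⊕ (R → Q).

Q → S = F → F = T
¬P = ¬F = T
(Q → S) ↔ ¬P = T ↔ T = T
R → Q = T → F = F
((Q → S) ↔ ¬P) ⊕ (R → Q) = T ⊕ F = T
So S1 is true.

S2: Parsed as S → ((Q ∧ R) ∨ (¬P ↔ Q))

Q ∧ R = F ∧ T = F
¬P = ¬F = T
¬P ↔ Q = T ↔ F = F
(Q ∧ R) ∨ (¬P ↔ Q) = F ∨ F = F
S → ((Q ∧ R) ∨ (¬P ↔ Q)) = F → F = T
Hence S2 is true.

S3: This is ((S ⊕ R) ↔ ¬Q) ∨ ¬P.

S ⊕ R = F ⊕ T = T
¬Q = ¬F = T
(S ⊕ R) ↔ ¬Q = T ↔ T = T
¬P = ¬F = T
((S ⊕ R) ↔ ¬Q) ∨ ¬P = T ∨ T = T
So S3 is true.

3 of the 3 statements are true (S1, S2, S3).

3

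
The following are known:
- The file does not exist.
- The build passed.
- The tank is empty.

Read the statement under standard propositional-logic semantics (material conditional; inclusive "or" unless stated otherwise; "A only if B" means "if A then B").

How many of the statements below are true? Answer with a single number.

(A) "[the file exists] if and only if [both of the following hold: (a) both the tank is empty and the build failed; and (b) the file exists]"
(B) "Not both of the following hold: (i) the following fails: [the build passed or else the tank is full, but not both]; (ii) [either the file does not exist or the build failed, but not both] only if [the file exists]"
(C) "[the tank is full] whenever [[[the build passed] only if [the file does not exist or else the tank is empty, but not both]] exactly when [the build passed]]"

3

Let D = "the file exists" (F), M = "the tank is full" (F), G = "the build passed" (T).

(A): This is D ↔ ((¬M ∧ ¬G) ∧ D).

¬M = ¬F = T
¬G = ¬T = F
¬M ∧ ¬G = T ∧ F = F
(¬M ∧ ¬G) ∧ D = F ∧ F = F
D ↔ ((¬M ∧ ¬G) ∧ D) = F ↔ F = T
Thus (A) is true.

(B): In symbols: ¬(G ⊕ M) ↑ ((¬D ⊕ ¬G) → D)

G ⊕ M = T ⊕ F = T
¬(G ⊕ M) = ¬T = F
¬D = ¬F = T
¬G = ¬T = F
¬D ⊕ ¬G = T ⊕ F = T
(¬D ⊕ ¬G) → D = T → F = F
¬(G ⊕ M) ↑ ((¬D ⊕ ¬G) → D) = F ↑ F = T
Thus (B) is true.

(C): Parsed as ((G → (¬D ⊕ ¬M)) ↔ G) → M

¬D = ¬F = T
¬M = ¬F = T
¬D ⊕ ¬M = T ⊕ T = F
G → (¬D ⊕ ¬M) = T → F = F
(G → (¬D ⊕ ¬M)) ↔ G = F ↔ T = F
((G → (¬D ⊕ ¬M)) ↔ G) → M = F → F = T
Hence (C) is true.

True statements: 3.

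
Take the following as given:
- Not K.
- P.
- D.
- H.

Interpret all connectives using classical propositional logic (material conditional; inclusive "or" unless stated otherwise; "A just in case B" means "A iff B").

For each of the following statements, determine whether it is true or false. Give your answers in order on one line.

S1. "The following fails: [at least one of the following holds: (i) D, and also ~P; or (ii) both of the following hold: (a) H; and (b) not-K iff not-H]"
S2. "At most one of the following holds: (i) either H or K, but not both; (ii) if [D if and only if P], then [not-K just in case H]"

S1: In symbols: ~((D & ~P) | (H & (~K <-> ~H)))

~P = ~T = F
D & ~P = T & F = F
~K = ~F = T
~H = ~T = F
~K <-> ~H = T <-> F = F
H & (~K <-> ~H) = T & F = F
(D & ~P) | (H & (~K <-> ~H)) = F | F = F
~((D & ~P) | (H & (~K <-> ~H))) = ~F = T
So S1 is true.

S2: In symbols: (H xor K) nand ((D <-> P) -> (~K <-> H))

H xor K = T xor F = T
D <-> P = T <-> T = T
~K = ~F = T
~K <-> H = T <-> T = T
(D <-> P) -> (~K <-> H) = T -> T = T
(H xor K) nand ((D <-> P) -> (~K <-> H)) = T nand T = F
Thus S2 is false.

S1 T / S2 F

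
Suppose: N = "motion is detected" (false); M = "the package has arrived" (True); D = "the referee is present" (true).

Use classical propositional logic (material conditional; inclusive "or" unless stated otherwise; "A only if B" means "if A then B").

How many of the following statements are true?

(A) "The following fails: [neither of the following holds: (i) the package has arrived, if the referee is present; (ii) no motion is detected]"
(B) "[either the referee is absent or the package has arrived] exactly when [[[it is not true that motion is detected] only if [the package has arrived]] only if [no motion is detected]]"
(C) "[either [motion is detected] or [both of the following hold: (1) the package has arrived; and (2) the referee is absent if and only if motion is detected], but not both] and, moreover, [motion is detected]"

2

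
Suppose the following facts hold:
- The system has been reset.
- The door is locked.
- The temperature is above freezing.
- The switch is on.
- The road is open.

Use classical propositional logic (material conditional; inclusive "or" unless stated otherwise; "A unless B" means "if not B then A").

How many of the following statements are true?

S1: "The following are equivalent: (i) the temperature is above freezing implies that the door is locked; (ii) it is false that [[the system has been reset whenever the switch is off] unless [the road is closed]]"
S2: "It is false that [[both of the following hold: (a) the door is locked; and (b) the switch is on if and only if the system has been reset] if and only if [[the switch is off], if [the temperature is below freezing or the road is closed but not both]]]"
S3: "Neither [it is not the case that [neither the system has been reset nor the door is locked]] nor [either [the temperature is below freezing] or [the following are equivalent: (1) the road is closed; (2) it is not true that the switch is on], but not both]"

Let R = "the temperature is below freezing" (F), Q = "the door is locked" (T), S = "the switch is on" (T), P = "the system has been reset" (T), U = "the road is closed" (F).

S1: In symbols: (~R -> Q) <-> ~((~S -> P) | U)

~R = ~F = T
~R -> Q = T -> T = T
~S = ~T = F
~S -> P = F -> T = T
(~S -> P) | U = T | F = T
~((~S -> P) | U) = ~T = F
(~R -> Q) <-> ~((~S -> P) | U) = T <-> F = F
Thus S1 is false.

S2: Formalization: ~((Q & (S <-> P)) <-> ((R xor U) -> ~S))

S <-> P = T <-> T = T
Q & (S <-> P) = T & T = T
R xor U = F xor F = F
~S = ~T = F
(R xor U) -> ~S = F -> F = T
(Q & (S <-> P)) <-> ((R xor U) -> ~S) = T <-> T = T
~((Q & (S <-> P)) <-> ((R xor U) -> ~S)) = ~T = F
Thus S2 is false.

S3: This is ~(P nor Q) nor (R xor (U <-> ~S)).

P nor Q = T nor T = F
~(P nor Q) = ~F = T
~S = ~T = F
U <-> ~S = F <-> F = T
R xor (U <-> ~S) = F xor T = T
~(P nor Q) nor (R xor (U <-> ~S)) = T nor T = F
So S3 is false.

True statements: 0 (none).

0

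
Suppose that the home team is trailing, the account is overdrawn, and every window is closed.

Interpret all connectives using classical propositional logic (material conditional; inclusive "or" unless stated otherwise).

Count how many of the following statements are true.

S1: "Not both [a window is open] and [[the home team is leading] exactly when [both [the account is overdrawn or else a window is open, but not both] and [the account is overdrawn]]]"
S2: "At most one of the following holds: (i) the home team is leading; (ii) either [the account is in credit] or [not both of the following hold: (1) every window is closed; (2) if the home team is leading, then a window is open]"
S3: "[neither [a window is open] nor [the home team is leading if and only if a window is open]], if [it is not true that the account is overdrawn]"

3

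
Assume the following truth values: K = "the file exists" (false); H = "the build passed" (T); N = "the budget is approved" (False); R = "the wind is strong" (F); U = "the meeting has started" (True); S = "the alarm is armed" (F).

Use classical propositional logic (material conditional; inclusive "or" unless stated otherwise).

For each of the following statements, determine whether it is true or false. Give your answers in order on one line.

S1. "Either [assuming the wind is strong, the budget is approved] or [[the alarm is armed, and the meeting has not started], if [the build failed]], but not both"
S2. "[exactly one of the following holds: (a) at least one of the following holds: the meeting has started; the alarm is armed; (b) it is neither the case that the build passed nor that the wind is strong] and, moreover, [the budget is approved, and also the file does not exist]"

S1: Formalization: (R → N) ⊕ (¬H → (S ∧ ¬U))

R → N = F → F = T
¬H = ¬T = F
¬U = ¬T = F
S ∧ ¬U = F ∧ F = F
¬H → (S ∧ ¬U) = F → F = T
(R → N) ⊕ (¬H → (S ∧ ¬U)) = T ⊕ T = F
So S1 is false.

S2: In symbols: ((U ∨ S) ⊕ (H ↓ R)) ∧ (N ∧ ¬K)

U ∨ S = T ∨ F = T
H ↓ R = T ↓ F = F
(U ∨ S) ⊕ (H ↓ R) = T ⊕ F = T
¬K = ¬F = T
N ∧ ¬K = F ∧ T = F
((U ∨ S) ⊕ (H ↓ R)) ∧ (N ∧ ¬K) = T ∧ F = F
So S2 is false.

S1 False; S2 False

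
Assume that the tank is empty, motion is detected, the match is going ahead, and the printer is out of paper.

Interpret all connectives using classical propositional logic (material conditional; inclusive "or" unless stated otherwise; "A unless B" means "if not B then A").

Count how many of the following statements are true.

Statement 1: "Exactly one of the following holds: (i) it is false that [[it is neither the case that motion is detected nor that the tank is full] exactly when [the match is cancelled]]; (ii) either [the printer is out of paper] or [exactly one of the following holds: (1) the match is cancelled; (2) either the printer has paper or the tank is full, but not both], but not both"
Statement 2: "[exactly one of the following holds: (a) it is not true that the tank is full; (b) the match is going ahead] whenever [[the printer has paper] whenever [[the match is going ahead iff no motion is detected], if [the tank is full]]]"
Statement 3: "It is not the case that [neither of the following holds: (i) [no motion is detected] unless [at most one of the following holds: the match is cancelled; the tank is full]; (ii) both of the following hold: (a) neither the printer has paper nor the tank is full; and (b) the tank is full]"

Let Q = "motion is detected" (T), P = "the tank is full" (F), R = "the match is cancelled" (F), S = "the printer has paper" (F).

Statement 1: This is ~((Q nor P) <-> R) xor (~S xor (R xor (S xor P))).

Q nor P = T nor F = F
(Q nor P) <-> R = F <-> F = T
~((Q nor P) <-> R) = ~T = F
~S = ~F = T
S xor P = F xor F = F
R xor (S xor P) = F xor F = F
~S xor (R xor (S xor P)) = T xor F = T
~((Q nor P) <-> R) xor (~S xor (R xor (S xor P))) = F xor T = T
Hence Statement 1 is true.

Statement 2: This is ((P -> (~R <-> ~Q)) -> S) -> (~P xor ~R).

~R = ~F = T
~Q = ~T = F
~R <-> ~Q = T <-> F = F
P -> (~R <-> ~Q) = F -> F = T
(P -> (~R <-> ~Q)) -> S = T -> F = F
~P = ~F = T
~R = ~F = T
~P xor ~R = T xor T = F
((P -> (~R <-> ~Q)) -> S) -> (~P xor ~R) = F -> F = T
Hence Statement 2 is true.

Statement 3: Formalization: ~((~Q | (R nand P)) nor ((S nor P) & P))

~Q = ~T = F
R nand P = F nand F = T
~Q | (R nand P) = F | T = T
S nor P = F nor F = T
(S nor P) & P = T & F = F
(~Q | (R nand P)) nor ((S nor P) & P) = T nor F = F
~((~Q | (R nand P)) nor ((S nor P) & P)) = ~F = T
So Statement 3 is true.

True statements: 3.

3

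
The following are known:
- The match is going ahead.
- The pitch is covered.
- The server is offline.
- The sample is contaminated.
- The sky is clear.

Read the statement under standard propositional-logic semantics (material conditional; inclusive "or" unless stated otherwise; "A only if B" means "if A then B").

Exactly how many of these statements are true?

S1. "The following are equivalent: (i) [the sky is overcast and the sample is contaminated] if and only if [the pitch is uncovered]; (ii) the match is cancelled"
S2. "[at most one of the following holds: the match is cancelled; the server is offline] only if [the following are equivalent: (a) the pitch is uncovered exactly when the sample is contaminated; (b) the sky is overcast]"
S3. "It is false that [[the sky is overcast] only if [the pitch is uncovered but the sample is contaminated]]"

Let U = "the sky is overcast" (F), S = "the sample is contaminated" (T), Q = "the pitch is covered" (T), P = "the match is cancelled" (F), R = "the server is online" (F).

S1: This is ((U & S) <-> ~Q) <-> P.

U & S = F & T = F
~Q = ~T = F
(U & S) <-> ~Q = F <-> F = T
((U & S) <-> ~Q) <-> P = T <-> F = F
So S1 is false.

S2: Formalization: (P nand ~R) -> ((~Q <-> S) <-> U)

~R = ~F = T
P nand ~R = F nand T = T
~Q = ~T = F
~Q <-> S = F <-> T = F
(~Q <-> S) <-> U = F <-> F = T
(P nand ~R) -> ((~Q <-> S) <-> U) = T -> T = T
So S2 is true.

S3: Formalization: ~(U -> (~Q & S))

~Q = ~T = F
~Q & S = F & T = F
U -> (~Q & S) = F -> F = T
~(U -> (~Q & S)) = ~T = F
So S3 is false.

True statements: 1.

1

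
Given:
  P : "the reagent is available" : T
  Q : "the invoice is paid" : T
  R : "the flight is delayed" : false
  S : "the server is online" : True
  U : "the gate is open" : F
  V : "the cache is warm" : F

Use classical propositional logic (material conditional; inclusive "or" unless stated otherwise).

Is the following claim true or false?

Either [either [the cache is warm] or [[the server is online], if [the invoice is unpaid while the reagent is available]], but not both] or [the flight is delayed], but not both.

In symbols: (V xor ((~Q & P) -> S)) xor R

~Q = ~T = F
~Q & P = F & T = F
(~Q & P) -> S = F -> T = T
V xor ((~Q & P) -> S) = F xor T = T
(V xor ((~Q & P) -> S)) xor R = T xor F = T

The statement is true.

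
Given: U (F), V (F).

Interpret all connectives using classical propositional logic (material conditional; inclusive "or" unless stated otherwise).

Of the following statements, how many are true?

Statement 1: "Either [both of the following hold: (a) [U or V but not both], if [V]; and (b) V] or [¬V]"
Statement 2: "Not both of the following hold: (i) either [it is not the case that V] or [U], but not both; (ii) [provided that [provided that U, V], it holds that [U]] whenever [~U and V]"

1

Statement 1: This is ((V -> (U xor V)) & V) | ~V.

U xor V = F xor F = F
V -> (U xor V) = F -> F = T
(V -> (U xor V)) & V = T & F = F
~V = ~F = T
((V -> (U xor V)) & V) | ~V = F | T = T
Hence Statement 1 is true.

Statement 2: In symbols: (~V xor U) nand ((~U & V) -> ((U -> V) -> U))

~V = ~F = T
~V xor U = T xor F = T
~U = ~F = T
~U & V = T & F = F
U -> V = F -> F = T
(U -> V) -> U = T -> F = F
(~U & V) -> ((U -> V) -> U) = F -> F = T
(~V xor U) nand ((~U & V) -> ((U -> V) -> U)) = T nand T = F
So Statement 2 is false.

1 of the 2 statements is true (Statement 1).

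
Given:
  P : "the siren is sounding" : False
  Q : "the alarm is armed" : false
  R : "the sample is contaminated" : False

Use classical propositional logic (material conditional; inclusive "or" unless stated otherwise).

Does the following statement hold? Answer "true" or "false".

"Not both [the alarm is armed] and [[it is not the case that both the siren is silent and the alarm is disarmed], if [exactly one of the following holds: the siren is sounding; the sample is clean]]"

Parsed as Q ↑ ((P ⊕ ¬R) → (¬P ↑ ¬Q))

¬R = ¬F = T
P ⊕ ¬R = F ⊕ T = T
¬P = ¬F = T
¬Q = ¬F = T
¬P ↑ ¬Q = T ↑ T = F
(P ⊕ ¬R) → (¬P ↑ ¬Q) = T → F = F
Q ↑ ((P ⊕ ¬R) → (¬P ↑ ¬Q)) = F ↑ F = T

true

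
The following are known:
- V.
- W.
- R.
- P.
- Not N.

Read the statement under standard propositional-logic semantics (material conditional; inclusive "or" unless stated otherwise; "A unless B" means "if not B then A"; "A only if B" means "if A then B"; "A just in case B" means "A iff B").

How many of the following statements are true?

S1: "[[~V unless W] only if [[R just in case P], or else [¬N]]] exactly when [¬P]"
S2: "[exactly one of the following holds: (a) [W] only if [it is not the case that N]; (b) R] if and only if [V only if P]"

0

S1: In symbols: ((not V or W) -> ((R iff P) or not N)) iff not P

not V = not True = False
not V or W = False or True = True
R iff P = True iff True = True
not N = not False = True
(R iff P) or not N = True or True = True
(not V or W) -> ((R iff P) or not N) = True -> True = True
not P = not True = False
((not V or W) -> ((R iff P) or not N)) iff not P = True iff False = False
Thus S1 is false.

S2: Formalization: ((W -> not N) xor R) iff (V -> P)

not N = not False = True
W -> not N = True -> True = True
(W -> not N) xor R = True xor True = False
V -> P = True -> True = True
((W -> not N) xor R) iff (V -> P) = False iff True = False
Hence S2 is false.

Count: 0.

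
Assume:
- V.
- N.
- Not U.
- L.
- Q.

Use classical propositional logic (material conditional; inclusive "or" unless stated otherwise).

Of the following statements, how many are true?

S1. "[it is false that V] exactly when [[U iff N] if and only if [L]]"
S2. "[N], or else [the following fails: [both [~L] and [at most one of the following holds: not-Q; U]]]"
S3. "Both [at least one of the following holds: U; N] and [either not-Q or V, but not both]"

3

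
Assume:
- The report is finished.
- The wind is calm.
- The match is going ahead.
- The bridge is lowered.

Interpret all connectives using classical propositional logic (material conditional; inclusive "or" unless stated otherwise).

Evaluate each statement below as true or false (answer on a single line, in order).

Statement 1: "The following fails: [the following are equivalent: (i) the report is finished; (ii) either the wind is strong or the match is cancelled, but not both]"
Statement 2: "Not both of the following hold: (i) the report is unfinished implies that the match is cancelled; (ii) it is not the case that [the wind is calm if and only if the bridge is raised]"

Let G = "the report is finished" (T), H = "the wind is strong" (F), D = "the match is cancelled" (F), L = "the bridge is raised" (F).

Statement 1: Formalization: ¬(G ↔ (H ⊕ D))

H ⊕ D = F ⊕ F = F
G ↔ (H ⊕ D) = T ↔ F = F
¬(G ↔ (H ⊕ D)) = ¬F = T
So Statement 1 is true.

Statement 2: Parsed as (¬G → D) ↑ ¬(¬H ↔ L)

¬G = ¬T = F
¬G → D = F → F = T
¬H = ¬F = T
¬H ↔ L = T ↔ F = F
¬(¬H ↔ L) = ¬F = T
(¬G → D) ↑ ¬(¬H ↔ L) = T ↑ T = F
Thus Statement 2 is false.

Statement 1 true; Statement 2 false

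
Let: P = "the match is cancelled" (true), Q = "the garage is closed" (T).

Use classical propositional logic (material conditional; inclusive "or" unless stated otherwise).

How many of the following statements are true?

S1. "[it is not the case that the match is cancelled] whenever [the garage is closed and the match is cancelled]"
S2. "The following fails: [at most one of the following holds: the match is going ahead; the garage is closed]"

0

S1: Formalization: (Q ∧ P) → ¬P

Q ∧ P = T ∧ T = T
¬P = ¬T = F
(Q ∧ P) → ¬P = T → F = F
So S1 is false.

S2: Formalization: ¬(¬P ↑ Q)

¬P = ¬T = F
¬P ↑ Q = F ↑ T = T
¬(¬P ↑ Q) = ¬T = F
So S2 is false.

True statements: 0 (none).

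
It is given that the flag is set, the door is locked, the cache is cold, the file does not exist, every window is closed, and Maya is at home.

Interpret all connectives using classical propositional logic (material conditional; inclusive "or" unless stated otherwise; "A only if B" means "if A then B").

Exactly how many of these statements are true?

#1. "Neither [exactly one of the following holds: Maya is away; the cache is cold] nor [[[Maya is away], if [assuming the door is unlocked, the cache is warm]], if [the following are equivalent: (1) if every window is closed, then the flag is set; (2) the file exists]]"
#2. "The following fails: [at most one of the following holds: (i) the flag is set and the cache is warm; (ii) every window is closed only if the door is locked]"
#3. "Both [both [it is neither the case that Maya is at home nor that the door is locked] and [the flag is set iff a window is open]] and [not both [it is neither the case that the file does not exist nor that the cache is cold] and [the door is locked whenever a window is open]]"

0

Let R = "Maya is at home" (T), H = "the cache is warm" (F), G = "a window is open" (F), M = "the flag is set" (T), W = "the file exists" (F), V = "the door is locked" (T).

#1: Formalization: (¬R ⊕ ¬H) ↓ (((¬G → M) ↔ W) → ((¬V → H) → ¬R))

¬R = ¬T = F
¬H = ¬F = T
¬R ⊕ ¬H = F ⊕ T = T
¬G = ¬F = T
¬G → M = T → T = T
(¬G → M) ↔ W = T ↔ F = F
¬V = ¬T = F
¬V → H = F → F = T
¬R = ¬T = F
(¬V → H) → ¬R = T → F = F
((¬G → M) ↔ W) → ((¬V → H) → ¬R) = F → F = T
(¬R ⊕ ¬H) ↓ (((¬G → M) ↔ W) → ((¬V → H) → ¬R)) = T ↓ T = F
Thus #1 is false.

#2: Parsed as ¬((M ∧ H) ↑ (¬G → V))

M ∧ H = T ∧ F = F
¬G = ¬F = T
¬G → V = T → T = T
(M ∧ H) ↑ (¬G → V) = F ↑ T = T
¬((M ∧ H) ↑ (¬G → V)) = ¬T = F
So #2 is false.

#3: Formalization: ((R ↓ V) ∧ (M ↔ G)) ∧ ((¬W ↓ ¬H) ↑ (G → V))

R ↓ V = T ↓ T = F
M ↔ G = T ↔ F = F
(R ↓ V) ∧ (M ↔ G) = F ∧ F = F
¬W = ¬F = T
¬H = ¬F = T
¬W ↓ ¬H = T ↓ T = F
G → V = F → T = T
(¬W ↓ ¬H) ↑ (G → V) = F ↑ T = T
((R ↓ V) ∧ (M ↔ G)) ∧ ((¬W ↓ ¬H) ↑ (G → V)) = F ∧ T = F
Thus #3 is false.

0 of the 3 statements are true (none).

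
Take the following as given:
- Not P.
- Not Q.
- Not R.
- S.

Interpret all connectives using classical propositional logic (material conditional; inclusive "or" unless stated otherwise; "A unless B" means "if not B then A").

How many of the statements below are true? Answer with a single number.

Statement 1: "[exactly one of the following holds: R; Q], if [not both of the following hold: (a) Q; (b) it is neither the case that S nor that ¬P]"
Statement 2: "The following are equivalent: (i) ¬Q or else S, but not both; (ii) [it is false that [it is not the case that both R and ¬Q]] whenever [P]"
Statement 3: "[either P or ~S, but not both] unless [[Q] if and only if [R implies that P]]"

0

Statement 1: This is (Q nand (S nor not P)) -> (R xor Q).

not P = not False = True
S nor not P = True nor True = False
Q nand (S nor not P) = False nand False = True
R xor Q = False xor False = False
(Q nand (S nor not P)) -> (R xor Q) = True -> False = False
Hence Statement 1 is false.

Statement 2: Formalization: (not Q xor S) iff (P -> not (R nand not Q))

not Q = not False = True
not Q xor S = True xor True = False
not Q = not False = True
R nand not Q = False nand True = True
not (R nand not Q) = not True = False
P -> not (R nand not Q) = False -> False = True
(not Q xor S) iff (P -> not (R nand not Q)) = False iff True = False
So Statement 2 is false.

Statement 3: Formalization: (P xor not S) or (Q iff (R -> P))

not S = not True = False
P xor not S = False xor False = False
R -> P = False -> False = True
Q iff (R -> P) = False iff True = False
(P xor not S) or (Q iff (R -> P)) = False or False = False
Thus Statement 3 is false.

0 of the 3 statements are true (none).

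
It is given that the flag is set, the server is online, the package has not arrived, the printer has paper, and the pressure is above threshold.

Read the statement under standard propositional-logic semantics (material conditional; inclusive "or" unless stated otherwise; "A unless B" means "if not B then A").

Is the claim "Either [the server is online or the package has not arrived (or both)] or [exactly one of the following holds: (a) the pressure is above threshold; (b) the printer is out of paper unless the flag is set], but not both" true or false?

Let Q = "the server is online" (T), R = "the package has arrived" (F), U = "the pressure is above threshold" (T), S = "the printer has paper" (T), P = "the flag is set" (T).
Formalization: (Q ∨ ¬R) ⊕ (U ⊕ (¬S ∨ P))

¬R = ¬F = T
Q ∨ ¬R = T ∨ T = T
¬S = ¬T = F
¬S ∨ P = F ∨ T = T
U ⊕ (¬S ∨ P) = T ⊕ T = F
(Q ∨ ¬R) ⊕ (U ⊕ (¬S ∨ P)) = T ⊕ F = T

The statement is true.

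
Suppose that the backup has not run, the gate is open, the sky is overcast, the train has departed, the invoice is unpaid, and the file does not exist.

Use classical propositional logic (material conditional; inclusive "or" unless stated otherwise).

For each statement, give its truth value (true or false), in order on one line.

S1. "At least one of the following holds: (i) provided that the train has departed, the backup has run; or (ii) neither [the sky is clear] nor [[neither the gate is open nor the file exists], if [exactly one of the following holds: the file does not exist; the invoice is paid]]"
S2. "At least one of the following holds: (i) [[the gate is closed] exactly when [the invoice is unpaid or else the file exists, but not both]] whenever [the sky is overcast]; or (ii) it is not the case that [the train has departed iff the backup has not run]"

Let P = "the train has departed" (True), H = "the backup has run" (False), V = "the sky is overcast" (True), R = "the file exists" (False), G = "the invoice is paid" (False), D = "the gate is open" (True).

S1: This is (P -> H) or (not V nor ((not R xor G) -> (D nor R))).

P -> H = True -> False = False
not V = not True = False
not R = not False = True
not R xor G = True xor False = True
D nor R = True nor False = False
(not R xor G) -> (D nor R) = True -> False = False
not V nor ((not R xor G) -> (D nor R)) = False nor False = True
(P -> H) or (not V nor ((not R xor G) -> (D nor R))) = False or True = True
Hence S1 is true.

S2: This is (V -> (not D iff (not G xor R))) or not (P iff not H).

not D = not True = False
not G = not False = True
not G xor R = True xor False = True
not D iff (not G xor R) = False iff True = False
V -> (not D iff (not G xor R)) = True -> False = False
not H = not False = True
P iff not H = True iff True = True
not (P iff not H) = not True = False
(V -> (not D iff (not G xor R))) or not (P iff not H) = False or False = False
So S2 is false.

S1 true, S2 false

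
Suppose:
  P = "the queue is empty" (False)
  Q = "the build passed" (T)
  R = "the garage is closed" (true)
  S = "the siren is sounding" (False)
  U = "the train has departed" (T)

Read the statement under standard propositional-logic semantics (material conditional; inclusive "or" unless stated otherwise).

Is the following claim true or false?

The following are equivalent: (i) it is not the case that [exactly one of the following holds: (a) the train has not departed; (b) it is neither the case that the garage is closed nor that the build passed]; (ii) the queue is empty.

False.

In symbols: ~(~U xor (R nor Q)) <-> P

~U = ~T = F
R nor Q = T nor T = F
~U xor (R nor Q) = F xor F = F
~(~U xor (R nor Q)) = ~F = T
~(~U xor (R nor Q)) <-> P = T <-> F = F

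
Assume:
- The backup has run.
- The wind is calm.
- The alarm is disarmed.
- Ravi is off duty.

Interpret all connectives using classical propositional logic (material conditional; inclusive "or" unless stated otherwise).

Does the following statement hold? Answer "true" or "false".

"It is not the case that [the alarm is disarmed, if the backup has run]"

Let N = "the backup has run" (True), G = "the alarm is armed" (False).
In symbols: not (N -> not G)

not G = not False = True
N -> not G = True -> True = True
not (N -> not G) = not True = False

False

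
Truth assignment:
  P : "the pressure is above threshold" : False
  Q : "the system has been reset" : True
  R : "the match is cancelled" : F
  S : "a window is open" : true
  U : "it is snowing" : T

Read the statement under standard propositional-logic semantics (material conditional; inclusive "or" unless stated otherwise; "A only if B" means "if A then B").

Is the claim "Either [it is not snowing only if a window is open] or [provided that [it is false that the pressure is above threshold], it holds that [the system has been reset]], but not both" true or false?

The statement is false.

Values: U=T, S=T, P=F, Q=T.
Formalization: (~U -> S) xor (~P -> Q)

~U = ~T = F
~U -> S = F -> T = T
~P = ~F = T
~P -> Q = T -> T = T
(~U -> S) xor (~P -> Q) = T xor T = F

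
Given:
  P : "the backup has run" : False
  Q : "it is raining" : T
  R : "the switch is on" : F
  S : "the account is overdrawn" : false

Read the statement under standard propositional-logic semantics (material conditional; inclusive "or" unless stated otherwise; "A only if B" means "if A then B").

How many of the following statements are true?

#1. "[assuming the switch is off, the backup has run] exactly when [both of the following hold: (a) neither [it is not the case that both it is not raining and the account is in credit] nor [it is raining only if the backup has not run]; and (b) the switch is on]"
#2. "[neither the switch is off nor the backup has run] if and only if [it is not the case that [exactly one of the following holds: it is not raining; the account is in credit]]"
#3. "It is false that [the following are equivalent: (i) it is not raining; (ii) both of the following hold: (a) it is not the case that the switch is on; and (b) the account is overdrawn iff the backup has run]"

3

#1: In symbols: (¬R → P) ↔ (((¬Q ↑ ¬S) ↓ (Q → ¬P)) ∧ R)

¬R = ¬F = T
¬R → P = T → F = F
¬Q = ¬T = F
¬S = ¬F = T
¬Q ↑ ¬S = F ↑ T = T
¬P = ¬F = T
Q → ¬P = T → T = T
(¬Q ↑ ¬S) ↓ (Q → ¬P) = T ↓ T = F
((¬Q ↑ ¬S) ↓ (Q → ¬P)) ∧ R = F ∧ F = F
(¬R → P) ↔ (((¬Q ↑ ¬S) ↓ (Q → ¬P)) ∧ R) = F ↔ F = T
So #1 is true.

#2: Formalization: (¬R ↓ P) ↔ ¬(¬Q ⊕ ¬S)

¬R = ¬F = T
¬R ↓ P = T ↓ F = F
¬Q = ¬T = F
¬S = ¬F = T
¬Q ⊕ ¬S = F ⊕ T = T
¬(¬Q ⊕ ¬S) = ¬T = F
(¬R ↓ P) ↔ ¬(¬Q ⊕ ¬S) = F ↔ F = T
So #2 is true.

#3: Formalization: ¬(¬Q ↔ (¬R ∧ (S ↔ P)))

¬Q = ¬T = F
¬R = ¬F = T
S ↔ P = F ↔ F = T
¬R ∧ (S ↔ P) = T ∧ T = T
¬Q ↔ (¬R ∧ (S ↔ P)) = F ↔ T = F
¬(¬Q ↔ (¬R ∧ (S ↔ P))) = ¬F = T
Thus #3 is true.

Count: 3.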